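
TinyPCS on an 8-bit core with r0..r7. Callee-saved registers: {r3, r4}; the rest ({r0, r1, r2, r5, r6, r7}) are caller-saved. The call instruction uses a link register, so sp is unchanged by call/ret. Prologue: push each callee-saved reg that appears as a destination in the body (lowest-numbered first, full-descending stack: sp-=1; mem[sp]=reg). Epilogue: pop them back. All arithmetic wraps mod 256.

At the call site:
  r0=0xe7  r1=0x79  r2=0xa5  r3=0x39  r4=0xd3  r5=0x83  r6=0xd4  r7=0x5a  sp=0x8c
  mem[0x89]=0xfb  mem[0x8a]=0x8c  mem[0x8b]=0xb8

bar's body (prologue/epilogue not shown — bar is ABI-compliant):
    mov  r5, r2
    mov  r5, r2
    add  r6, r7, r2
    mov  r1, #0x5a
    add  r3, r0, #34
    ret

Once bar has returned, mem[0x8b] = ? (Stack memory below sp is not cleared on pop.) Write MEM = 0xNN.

MEM = 0x39

prologue: push r3 → mem[0x8b]=0x39, sp=0x8b
body[0] mov  r5, r2 → r5=0xa5
body[1] mov  r5, r2 → r5=0xa5
body[2] add  r6, r7, r2 → r6=0xff
body[3] mov  r1, #0x5a → r1=0x5a
body[4] add  r3, r0, #34 → r3=0x09
epilogue: pop r3=0x39, sp=0x8c
prologue pushed ['r3'] at ['0x8b']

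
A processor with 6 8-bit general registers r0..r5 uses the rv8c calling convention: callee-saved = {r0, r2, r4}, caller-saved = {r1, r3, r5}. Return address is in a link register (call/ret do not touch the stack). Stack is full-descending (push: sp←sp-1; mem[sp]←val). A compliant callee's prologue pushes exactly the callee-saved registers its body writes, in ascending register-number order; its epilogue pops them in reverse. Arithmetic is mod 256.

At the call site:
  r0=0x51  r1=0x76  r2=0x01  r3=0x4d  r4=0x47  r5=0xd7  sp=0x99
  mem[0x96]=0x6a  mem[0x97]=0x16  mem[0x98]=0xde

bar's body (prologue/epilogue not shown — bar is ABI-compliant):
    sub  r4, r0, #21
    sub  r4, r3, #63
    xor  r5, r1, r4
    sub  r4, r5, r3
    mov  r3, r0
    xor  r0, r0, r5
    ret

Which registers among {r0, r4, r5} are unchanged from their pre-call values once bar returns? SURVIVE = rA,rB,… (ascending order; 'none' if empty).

prologue: push r0 -> mem[0x98]=0x51, sp=0x98
prologue: push r4 -> mem[0x97]=0x47, sp=0x97
body[0] sub  r4, r0, #21 -> r4=0x3c
body[1] sub  r4, r3, #63 -> r4=0x0e
body[2] xor  r5, r1, r4 -> r5=0x78
body[3] sub  r4, r5, r3 -> r4=0x2b
body[4] mov  r3, r0 -> r3=0x51
body[5] xor  r0, r0, r5 -> r0=0x29
epilogue: pop r4=0x47, sp=0x98
epilogue: pop r0=0x51, sp=0x99
r0: callee-saved, written=True
r4: callee-saved, written=True
r5: caller-saved, written=True

SURVIVE = r0,r4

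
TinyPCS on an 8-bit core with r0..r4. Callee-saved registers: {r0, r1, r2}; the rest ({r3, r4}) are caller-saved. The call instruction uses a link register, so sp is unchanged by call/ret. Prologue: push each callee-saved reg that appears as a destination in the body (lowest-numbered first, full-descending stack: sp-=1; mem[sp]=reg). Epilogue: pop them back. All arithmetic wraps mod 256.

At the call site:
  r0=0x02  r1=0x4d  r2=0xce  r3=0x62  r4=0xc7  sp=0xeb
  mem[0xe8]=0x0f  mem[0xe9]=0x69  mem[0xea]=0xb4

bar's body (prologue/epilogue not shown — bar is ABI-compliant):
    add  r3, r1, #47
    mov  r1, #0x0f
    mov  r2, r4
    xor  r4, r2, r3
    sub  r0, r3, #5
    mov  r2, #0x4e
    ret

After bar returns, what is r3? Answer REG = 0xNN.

REG = 0x7c

prologue: push r0 → mem[0xea]=0x02, sp=0xea
prologue: push r1 → mem[0xe9]=0x4d, sp=0xe9
prologue: push r2 → mem[0xe8]=0xce, sp=0xe8
body[0] add  r3, r1, #47 → r3=0x7c
body[1] mov  r1, #0x0f → r1=0x0f
body[2] mov  r2, r4 → r2=0xc7
body[3] xor  r4, r2, r3 → r4=0xbb
body[4] sub  r0, r3, #5 → r0=0x77
body[5] mov  r2, #0x4e → r2=0x4e
epilogue: pop r2=0xce, sp=0xe9
epilogue: pop r1=0x4d, sp=0xea
epilogue: pop r0=0x02, sp=0xeb
r3 is caller-saved → body value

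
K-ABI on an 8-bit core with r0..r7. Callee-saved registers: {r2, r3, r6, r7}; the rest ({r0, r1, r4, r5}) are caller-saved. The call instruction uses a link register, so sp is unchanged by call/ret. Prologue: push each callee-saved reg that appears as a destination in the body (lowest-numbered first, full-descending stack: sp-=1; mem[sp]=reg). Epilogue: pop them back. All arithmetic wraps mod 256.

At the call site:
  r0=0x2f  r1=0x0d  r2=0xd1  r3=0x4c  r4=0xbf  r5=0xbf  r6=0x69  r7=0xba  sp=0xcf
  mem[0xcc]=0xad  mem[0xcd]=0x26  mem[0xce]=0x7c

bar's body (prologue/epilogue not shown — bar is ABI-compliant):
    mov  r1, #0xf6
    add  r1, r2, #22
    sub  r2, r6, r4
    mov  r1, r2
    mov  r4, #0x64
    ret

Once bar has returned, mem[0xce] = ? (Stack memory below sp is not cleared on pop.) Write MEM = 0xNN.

MEM = 0xd1

prologue: push r2 → mem[0xce]=0xd1, sp=0xce
body[0] mov  r1, #0xf6 → r1=0xf6
body[1] add  r1, r2, #22 → r1=0xe7
body[2] sub  r2, r6, r4 → r2=0xaa
body[3] mov  r1, r2 → r1=0xaa
body[4] mov  r4, #0x64 → r4=0x64
epilogue: pop r2=0xd1, sp=0xcf
prologue pushed ['r2'] at ['0xce']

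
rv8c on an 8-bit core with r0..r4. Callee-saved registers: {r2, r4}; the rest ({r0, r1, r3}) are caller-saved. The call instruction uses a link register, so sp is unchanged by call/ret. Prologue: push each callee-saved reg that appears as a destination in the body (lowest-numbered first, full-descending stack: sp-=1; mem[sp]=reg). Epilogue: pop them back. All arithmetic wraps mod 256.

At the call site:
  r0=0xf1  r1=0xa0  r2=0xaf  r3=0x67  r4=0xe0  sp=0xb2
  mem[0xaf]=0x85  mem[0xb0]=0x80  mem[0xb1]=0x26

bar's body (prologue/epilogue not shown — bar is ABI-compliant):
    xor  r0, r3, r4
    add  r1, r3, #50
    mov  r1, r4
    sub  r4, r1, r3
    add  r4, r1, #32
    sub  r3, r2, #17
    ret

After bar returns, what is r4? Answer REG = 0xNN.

REG = 0xe0

prologue: push r4 -> mem[0xb1]=0xe0, sp=0xb1
body[0] xor  r0, r3, r4 -> r0=0x87
body[1] add  r1, r3, #50 -> r1=0x99
body[2] mov  r1, r4 -> r1=0xe0
body[3] sub  r4, r1, r3 -> r4=0x79
body[4] add  r4, r1, #32 -> r4=0x00
body[5] sub  r3, r2, #17 -> r3=0x9e
epilogue: pop r4=0xe0, sp=0xb2
r4 is callee-saved -> restored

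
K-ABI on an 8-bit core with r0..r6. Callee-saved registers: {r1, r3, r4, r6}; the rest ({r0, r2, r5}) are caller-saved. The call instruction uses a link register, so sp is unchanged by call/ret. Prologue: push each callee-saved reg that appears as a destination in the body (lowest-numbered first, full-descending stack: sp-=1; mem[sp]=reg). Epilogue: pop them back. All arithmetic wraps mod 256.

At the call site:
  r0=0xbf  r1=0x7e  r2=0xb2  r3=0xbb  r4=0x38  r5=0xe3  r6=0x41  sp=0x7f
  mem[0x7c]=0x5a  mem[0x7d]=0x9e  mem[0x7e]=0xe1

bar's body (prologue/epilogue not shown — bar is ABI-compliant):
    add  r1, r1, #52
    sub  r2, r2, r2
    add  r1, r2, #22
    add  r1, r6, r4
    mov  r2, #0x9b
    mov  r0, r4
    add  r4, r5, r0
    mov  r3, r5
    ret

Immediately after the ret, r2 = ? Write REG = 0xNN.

prologue: push r1 → mem[0x7e]=0x7e, sp=0x7e
prologue: push r3 → mem[0x7d]=0xbb, sp=0x7d
prologue: push r4 → mem[0x7c]=0x38, sp=0x7c
body[0] add  r1, r1, #52 → r1=0xb2
body[1] sub  r2, r2, r2 → r2=0x00
body[2] add  r1, r2, #22 → r1=0x16
body[3] add  r1, r6, r4 → r1=0x79
body[4] mov  r2, #0x9b → r2=0x9b
body[5] mov  r0, r4 → r0=0x38
body[6] add  r4, r5, r0 → r4=0x1b
body[7] mov  r3, r5 → r3=0xe3
epilogue: pop r4=0x38, sp=0x7d
epilogue: pop r3=0xbb, sp=0x7e
epilogue: pop r1=0x7e, sp=0x7f
r2 is caller-saved → body value

REG = 0x9b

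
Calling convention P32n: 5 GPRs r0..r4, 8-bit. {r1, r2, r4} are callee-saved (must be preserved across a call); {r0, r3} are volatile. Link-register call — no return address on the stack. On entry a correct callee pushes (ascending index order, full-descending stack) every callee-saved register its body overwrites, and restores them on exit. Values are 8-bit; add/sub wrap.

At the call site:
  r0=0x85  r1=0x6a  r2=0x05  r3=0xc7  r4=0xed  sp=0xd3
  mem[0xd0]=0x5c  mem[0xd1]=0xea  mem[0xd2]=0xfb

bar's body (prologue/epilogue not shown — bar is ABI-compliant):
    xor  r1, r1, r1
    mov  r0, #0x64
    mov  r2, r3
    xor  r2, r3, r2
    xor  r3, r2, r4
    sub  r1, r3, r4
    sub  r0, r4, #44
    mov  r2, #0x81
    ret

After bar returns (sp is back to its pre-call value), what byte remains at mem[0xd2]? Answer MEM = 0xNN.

MEM = 0x6a

prologue: push r1 → mem[0xd2]=0x6a, sp=0xd2
prologue: push r2 → mem[0xd1]=0x05, sp=0xd1
body[0] xor  r1, r1, r1 → r1=0x00
body[1] mov  r0, #0x64 → r0=0x64
body[2] mov  r2, r3 → r2=0xc7
body[3] xor  r2, r3, r2 → r2=0x00
body[4] xor  r3, r2, r4 → r3=0xed
body[5] sub  r1, r3, r4 → r1=0x00
body[6] sub  r0, r4, #44 → r0=0xc1
body[7] mov  r2, #0x81 → r2=0x81
epilogue: pop r2=0x05, sp=0xd2
epilogue: pop r1=0x6a, sp=0xd3
prologue pushed ['r1', 'r2'] at ['0xd2', '0xd1']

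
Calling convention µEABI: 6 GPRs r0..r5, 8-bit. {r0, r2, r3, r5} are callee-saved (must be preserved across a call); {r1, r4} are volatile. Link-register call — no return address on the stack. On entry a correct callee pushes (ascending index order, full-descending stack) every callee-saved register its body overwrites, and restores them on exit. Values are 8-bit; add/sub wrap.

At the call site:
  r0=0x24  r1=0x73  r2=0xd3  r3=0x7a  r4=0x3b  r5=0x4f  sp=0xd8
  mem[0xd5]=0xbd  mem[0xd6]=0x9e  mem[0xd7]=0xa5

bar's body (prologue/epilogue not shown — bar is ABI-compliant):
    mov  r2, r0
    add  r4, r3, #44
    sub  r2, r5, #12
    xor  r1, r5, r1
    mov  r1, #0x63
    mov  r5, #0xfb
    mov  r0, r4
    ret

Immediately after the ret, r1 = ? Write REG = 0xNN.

REG = 0x63

prologue: push r0 → mem[0xd7]=0x24, sp=0xd7
prologue: push r2 → mem[0xd6]=0xd3, sp=0xd6
prologue: push r5 → mem[0xd5]=0x4f, sp=0xd5
body[0] mov  r2, r0 → r2=0x24
body[1] add  r4, r3, #44 → r4=0xa6
body[2] sub  r2, r5, #12 → r2=0x43
body[3] xor  r1, r5, r1 → r1=0x3c
body[4] mov  r1, #0x63 → r1=0x63
body[5] mov  r5, #0xfb → r5=0xfb
body[6] mov  r0, r4 → r0=0xa6
epilogue: pop r5=0x4f, sp=0xd6
epilogue: pop r2=0xd3, sp=0xd7
epilogue: pop r0=0x24, sp=0xd8
r1 is caller-saved → body value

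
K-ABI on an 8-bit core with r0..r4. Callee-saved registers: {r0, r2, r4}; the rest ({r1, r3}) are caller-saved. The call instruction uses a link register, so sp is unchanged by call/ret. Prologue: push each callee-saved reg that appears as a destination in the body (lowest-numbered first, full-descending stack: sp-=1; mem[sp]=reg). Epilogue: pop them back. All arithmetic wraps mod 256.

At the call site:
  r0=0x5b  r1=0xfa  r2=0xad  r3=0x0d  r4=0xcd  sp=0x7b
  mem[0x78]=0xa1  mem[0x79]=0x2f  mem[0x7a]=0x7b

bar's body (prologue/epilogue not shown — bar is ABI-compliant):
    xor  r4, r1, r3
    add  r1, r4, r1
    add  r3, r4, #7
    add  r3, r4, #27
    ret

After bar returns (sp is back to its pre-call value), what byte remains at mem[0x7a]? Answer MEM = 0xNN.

MEM = 0xcd

prologue: push r4 -> mem[0x7a]=0xcd, sp=0x7a
body[0] xor  r4, r1, r3 -> r4=0xf7
body[1] add  r1, r4, r1 -> r1=0xf1
body[2] add  r3, r4, #7 -> r3=0xfe
body[3] add  r3, r4, #27 -> r3=0x12
epilogue: pop r4=0xcd, sp=0x7b
prologue pushed ['r4'] at ['0x7a']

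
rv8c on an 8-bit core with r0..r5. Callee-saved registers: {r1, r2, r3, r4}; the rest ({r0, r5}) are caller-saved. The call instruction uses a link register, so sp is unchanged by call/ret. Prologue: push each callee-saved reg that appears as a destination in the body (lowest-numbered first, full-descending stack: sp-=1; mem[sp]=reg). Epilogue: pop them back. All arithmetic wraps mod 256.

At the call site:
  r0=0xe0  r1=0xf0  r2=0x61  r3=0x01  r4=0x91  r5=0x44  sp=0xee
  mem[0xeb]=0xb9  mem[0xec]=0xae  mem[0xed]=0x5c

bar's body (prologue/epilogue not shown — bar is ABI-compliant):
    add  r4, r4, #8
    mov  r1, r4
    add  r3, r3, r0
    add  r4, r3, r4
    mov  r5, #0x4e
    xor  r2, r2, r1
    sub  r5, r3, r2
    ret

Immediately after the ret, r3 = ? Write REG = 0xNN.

REG = 0x01

prologue: push r1 → mem[0xed]=0xf0, sp=0xed
prologue: push r2 → mem[0xec]=0x61, sp=0xec
prologue: push r3 → mem[0xeb]=0x01, sp=0xeb
prologue: push r4 → mem[0xea]=0x91, sp=0xea
body[0] add  r4, r4, #8 → r4=0x99
body[1] mov  r1, r4 → r1=0x99
body[2] add  r3, r3, r0 → r3=0xe1
body[3] add  r4, r3, r4 → r4=0x7a
body[4] mov  r5, #0x4e → r5=0x4e
body[5] xor  r2, r2, r1 → r2=0xf8
body[6] sub  r5, r3, r2 → r5=0xe9
epilogue: pop r4=0x91, sp=0xeb
epilogue: pop r3=0x01, sp=0xec
epilogue: pop r2=0x61, sp=0xed
epilogue: pop r1=0xf0, sp=0xee
r3 is callee-saved → restored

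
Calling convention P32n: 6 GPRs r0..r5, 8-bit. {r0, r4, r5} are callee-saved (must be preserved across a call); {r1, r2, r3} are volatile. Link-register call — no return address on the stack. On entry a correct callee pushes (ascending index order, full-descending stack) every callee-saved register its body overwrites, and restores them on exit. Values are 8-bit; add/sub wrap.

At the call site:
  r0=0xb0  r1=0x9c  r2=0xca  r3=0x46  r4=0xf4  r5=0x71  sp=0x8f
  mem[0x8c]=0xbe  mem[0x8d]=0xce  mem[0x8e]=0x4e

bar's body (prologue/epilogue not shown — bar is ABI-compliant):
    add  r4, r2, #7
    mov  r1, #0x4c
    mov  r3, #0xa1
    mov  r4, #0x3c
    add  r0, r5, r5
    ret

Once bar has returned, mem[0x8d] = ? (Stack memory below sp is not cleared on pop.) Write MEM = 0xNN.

MEM = 0xf4

prologue: push r0 -> mem[0x8e]=0xb0, sp=0x8e
prologue: push r4 -> mem[0x8d]=0xf4, sp=0x8d
body[0] add  r4, r2, #7 -> r4=0xd1
body[1] mov  r1, #0x4c -> r1=0x4c
body[2] mov  r3, #0xa1 -> r3=0xa1
body[3] mov  r4, #0x3c -> r4=0x3c
body[4] add  r0, r5, r5 -> r0=0xe2
epilogue: pop r4=0xf4, sp=0x8e
epilogue: pop r0=0xb0, sp=0x8f
prologue pushed ['r0', 'r4'] at ['0x8e', '0x8d']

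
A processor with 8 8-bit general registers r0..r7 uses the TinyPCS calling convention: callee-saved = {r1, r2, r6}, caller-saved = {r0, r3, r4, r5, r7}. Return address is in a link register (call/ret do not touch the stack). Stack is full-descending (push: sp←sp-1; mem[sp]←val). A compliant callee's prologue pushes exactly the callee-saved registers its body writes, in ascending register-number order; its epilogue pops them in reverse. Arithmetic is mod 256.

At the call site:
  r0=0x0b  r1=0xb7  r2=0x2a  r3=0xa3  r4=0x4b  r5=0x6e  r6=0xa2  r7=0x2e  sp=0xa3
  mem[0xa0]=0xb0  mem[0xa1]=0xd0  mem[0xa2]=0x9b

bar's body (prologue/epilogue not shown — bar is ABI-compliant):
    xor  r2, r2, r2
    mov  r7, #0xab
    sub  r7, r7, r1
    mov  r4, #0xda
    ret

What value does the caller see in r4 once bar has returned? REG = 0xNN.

prologue: push r2 → mem[0xa2]=0x2a, sp=0xa2
body[0] xor  r2, r2, r2 → r2=0x00
body[1] mov  r7, #0xab → r7=0xab
body[2] sub  r7, r7, r1 → r7=0xf4
body[3] mov  r4, #0xda → r4=0xda
epilogue: pop r2=0x2a, sp=0xa3
r4 is caller-saved → body value

REG = 0xda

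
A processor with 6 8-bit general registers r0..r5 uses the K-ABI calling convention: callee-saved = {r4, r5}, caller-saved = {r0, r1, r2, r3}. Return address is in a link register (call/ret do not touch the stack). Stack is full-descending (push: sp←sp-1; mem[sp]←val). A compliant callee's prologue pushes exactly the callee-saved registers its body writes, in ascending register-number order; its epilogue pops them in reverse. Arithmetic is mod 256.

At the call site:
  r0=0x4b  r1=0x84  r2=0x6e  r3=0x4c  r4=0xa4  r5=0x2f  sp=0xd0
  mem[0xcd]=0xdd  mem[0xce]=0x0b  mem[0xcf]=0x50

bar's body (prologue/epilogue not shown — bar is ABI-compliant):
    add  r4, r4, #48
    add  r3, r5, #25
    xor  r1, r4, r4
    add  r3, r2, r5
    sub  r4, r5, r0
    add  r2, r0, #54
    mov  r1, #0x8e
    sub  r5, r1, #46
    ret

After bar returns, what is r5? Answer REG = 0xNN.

REG = 0x2f

prologue: push r4 -> mem[0xcf]=0xa4, sp=0xcf
prologue: push r5 -> mem[0xce]=0x2f, sp=0xce
body[0] add  r4, r4, #48 -> r4=0xd4
body[1] add  r3, r5, #25 -> r3=0x48
body[2] xor  r1, r4, r4 -> r1=0x00
body[3] add  r3, r2, r5 -> r3=0x9d
body[4] sub  r4, r5, r0 -> r4=0xe4
body[5] add  r2, r0, #54 -> r2=0x81
body[6] mov  r1, #0x8e -> r1=0x8e
body[7] sub  r5, r1, #46 -> r5=0x60
epilogue: pop r5=0x2f, sp=0xcf
epilogue: pop r4=0xa4, sp=0xd0
r5 is callee-saved -> restored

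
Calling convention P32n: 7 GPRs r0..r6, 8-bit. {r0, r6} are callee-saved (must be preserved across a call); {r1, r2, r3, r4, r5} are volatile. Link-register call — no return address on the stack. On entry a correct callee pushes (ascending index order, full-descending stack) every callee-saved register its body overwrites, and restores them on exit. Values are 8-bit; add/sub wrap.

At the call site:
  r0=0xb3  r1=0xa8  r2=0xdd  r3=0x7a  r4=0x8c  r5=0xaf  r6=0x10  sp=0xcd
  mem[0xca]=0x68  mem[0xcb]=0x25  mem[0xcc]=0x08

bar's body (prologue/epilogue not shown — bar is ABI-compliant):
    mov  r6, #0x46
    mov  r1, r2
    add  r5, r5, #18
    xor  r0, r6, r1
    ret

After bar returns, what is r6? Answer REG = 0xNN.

REG = 0x10

prologue: push r0 -> mem[0xcc]=0xb3, sp=0xcc
prologue: push r6 -> mem[0xcb]=0x10, sp=0xcb
body[0] mov  r6, #0x46 -> r6=0x46
body[1] mov  r1, r2 -> r1=0xdd
body[2] add  r5, r5, #18 -> r5=0xc1
body[3] xor  r0, r6, r1 -> r0=0x9b
epilogue: pop r6=0x10, sp=0xcc
epilogue: pop r0=0xb3, sp=0xcd
r6 is callee-saved -> restored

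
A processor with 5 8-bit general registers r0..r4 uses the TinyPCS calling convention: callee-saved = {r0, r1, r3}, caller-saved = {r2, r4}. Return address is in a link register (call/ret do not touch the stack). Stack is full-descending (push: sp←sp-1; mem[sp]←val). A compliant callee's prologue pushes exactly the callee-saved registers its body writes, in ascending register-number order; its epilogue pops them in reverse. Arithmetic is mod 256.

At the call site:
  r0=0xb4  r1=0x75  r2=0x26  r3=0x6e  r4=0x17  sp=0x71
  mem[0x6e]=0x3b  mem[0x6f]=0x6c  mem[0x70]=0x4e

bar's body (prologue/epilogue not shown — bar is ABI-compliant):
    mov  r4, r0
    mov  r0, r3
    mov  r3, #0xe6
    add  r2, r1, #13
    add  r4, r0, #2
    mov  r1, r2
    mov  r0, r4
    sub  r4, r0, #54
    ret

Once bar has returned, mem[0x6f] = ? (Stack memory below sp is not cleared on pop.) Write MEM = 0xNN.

prologue: push r0 -> mem[0x70]=0xb4, sp=0x70
prologue: push r1 -> mem[0x6f]=0x75, sp=0x6f
prologue: push r3 -> mem[0x6e]=0x6e, sp=0x6e
body[0] mov  r4, r0 -> r4=0xb4
body[1] mov  r0, r3 -> r0=0x6e
body[2] mov  r3, #0xe6 -> r3=0xe6
body[3] add  r2, r1, #13 -> r2=0x82
body[4] add  r4, r0, #2 -> r4=0x70
body[5] mov  r1, r2 -> r1=0x82
body[6] mov  r0, r4 -> r0=0x70
body[7] sub  r4, r0, #54 -> r4=0x3a
epilogue: pop r3=0x6e, sp=0x6f
epilogue: pop r1=0x75, sp=0x70
epilogue: pop r0=0xb4, sp=0x71
prologue pushed ['r0', 'r1', 'r3'] at ['0x70', '0x6f', '0x6e']

MEM = 0x75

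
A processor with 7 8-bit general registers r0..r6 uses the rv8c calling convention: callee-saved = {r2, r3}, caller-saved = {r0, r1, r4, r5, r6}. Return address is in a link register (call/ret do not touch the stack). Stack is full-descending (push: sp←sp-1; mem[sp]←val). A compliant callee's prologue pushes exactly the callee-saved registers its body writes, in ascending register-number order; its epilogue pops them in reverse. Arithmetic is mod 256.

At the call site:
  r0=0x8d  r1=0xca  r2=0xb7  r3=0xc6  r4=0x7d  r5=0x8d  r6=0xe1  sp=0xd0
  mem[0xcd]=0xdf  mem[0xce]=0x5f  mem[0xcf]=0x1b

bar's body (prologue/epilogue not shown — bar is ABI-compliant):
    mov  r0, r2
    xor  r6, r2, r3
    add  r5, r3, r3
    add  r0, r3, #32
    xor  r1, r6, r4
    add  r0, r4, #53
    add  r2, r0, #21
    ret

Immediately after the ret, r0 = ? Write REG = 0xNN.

REG = 0xb2

prologue: push r2 → mem[0xcf]=0xb7, sp=0xcf
body[0] mov  r0, r2 → r0=0xb7
body[1] xor  r6, r2, r3 → r6=0x71
body[2] add  r5, r3, r3 → r5=0x8c
body[3] add  r0, r3, #32 → r0=0xe6
body[4] xor  r1, r6, r4 → r1=0x0c
body[5] add  r0, r4, #53 → r0=0xb2
body[6] add  r2, r0, #21 → r2=0xc7
epilogue: pop r2=0xb7, sp=0xd0
r0 is caller-saved → body value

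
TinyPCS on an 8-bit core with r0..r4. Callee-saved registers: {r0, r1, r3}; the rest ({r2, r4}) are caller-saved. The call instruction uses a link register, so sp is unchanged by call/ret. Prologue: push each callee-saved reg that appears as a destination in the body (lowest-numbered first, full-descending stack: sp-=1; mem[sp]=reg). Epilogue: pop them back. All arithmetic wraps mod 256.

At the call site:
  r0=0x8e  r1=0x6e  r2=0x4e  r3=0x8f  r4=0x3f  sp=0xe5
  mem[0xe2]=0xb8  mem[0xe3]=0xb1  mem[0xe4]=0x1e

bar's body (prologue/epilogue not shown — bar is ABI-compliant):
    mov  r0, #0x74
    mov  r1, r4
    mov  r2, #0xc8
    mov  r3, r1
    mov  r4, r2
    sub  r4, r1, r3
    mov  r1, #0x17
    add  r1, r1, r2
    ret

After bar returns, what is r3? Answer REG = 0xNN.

REG = 0x8f

prologue: push r0 -> mem[0xe4]=0x8e, sp=0xe4
prologue: push r1 -> mem[0xe3]=0x6e, sp=0xe3
prologue: push r3 -> mem[0xe2]=0x8f, sp=0xe2
body[0] mov  r0, #0x74 -> r0=0x74
body[1] mov  r1, r4 -> r1=0x3f
body[2] mov  r2, #0xc8 -> r2=0xc8
body[3] mov  r3, r1 -> r3=0x3f
body[4] mov  r4, r2 -> r4=0xc8
body[5] sub  r4, r1, r3 -> r4=0x00
body[6] mov  r1, #0x17 -> r1=0x17
body[7] add  r1, r1, r2 -> r1=0xdf
epilogue: pop r3=0x8f, sp=0xe3
epilogue: pop r1=0x6e, sp=0xe4
epilogue: pop r0=0x8e, sp=0xe5
r3 is callee-saved -> restored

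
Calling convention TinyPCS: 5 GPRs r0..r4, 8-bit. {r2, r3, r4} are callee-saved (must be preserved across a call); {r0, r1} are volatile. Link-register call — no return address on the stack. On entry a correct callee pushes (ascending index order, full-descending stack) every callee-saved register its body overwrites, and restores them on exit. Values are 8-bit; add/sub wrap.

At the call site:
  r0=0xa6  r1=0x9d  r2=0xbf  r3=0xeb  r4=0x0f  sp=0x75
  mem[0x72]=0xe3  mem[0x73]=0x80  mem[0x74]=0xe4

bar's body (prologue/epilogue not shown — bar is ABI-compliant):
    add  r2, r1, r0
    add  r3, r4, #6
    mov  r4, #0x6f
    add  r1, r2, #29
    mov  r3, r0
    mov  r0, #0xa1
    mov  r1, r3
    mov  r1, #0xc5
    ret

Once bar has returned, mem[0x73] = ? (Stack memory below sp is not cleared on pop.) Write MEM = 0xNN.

prologue: push r2 → mem[0x74]=0xbf, sp=0x74
prologue: push r3 → mem[0x73]=0xeb, sp=0x73
prologue: push r4 → mem[0x72]=0x0f, sp=0x72
body[0] add  r2, r1, r0 → r2=0x43
body[1] add  r3, r4, #6 → r3=0x15
body[2] mov  r4, #0x6f → r4=0x6f
body[3] add  r1, r2, #29 → r1=0x60
body[4] mov  r3, r0 → r3=0xa6
body[5] mov  r0, #0xa1 → r0=0xa1
body[6] mov  r1, r3 → r1=0xa6
body[7] mov  r1, #0xc5 → r1=0xc5
epilogue: pop r4=0x0f, sp=0x73
epilogue: pop r3=0xeb, sp=0x74
epilogue: pop r2=0xbf, sp=0x75
prologue pushed ['r2', 'r3', 'r4'] at ['0x74', '0x73', '0x72']

MEM = 0xeb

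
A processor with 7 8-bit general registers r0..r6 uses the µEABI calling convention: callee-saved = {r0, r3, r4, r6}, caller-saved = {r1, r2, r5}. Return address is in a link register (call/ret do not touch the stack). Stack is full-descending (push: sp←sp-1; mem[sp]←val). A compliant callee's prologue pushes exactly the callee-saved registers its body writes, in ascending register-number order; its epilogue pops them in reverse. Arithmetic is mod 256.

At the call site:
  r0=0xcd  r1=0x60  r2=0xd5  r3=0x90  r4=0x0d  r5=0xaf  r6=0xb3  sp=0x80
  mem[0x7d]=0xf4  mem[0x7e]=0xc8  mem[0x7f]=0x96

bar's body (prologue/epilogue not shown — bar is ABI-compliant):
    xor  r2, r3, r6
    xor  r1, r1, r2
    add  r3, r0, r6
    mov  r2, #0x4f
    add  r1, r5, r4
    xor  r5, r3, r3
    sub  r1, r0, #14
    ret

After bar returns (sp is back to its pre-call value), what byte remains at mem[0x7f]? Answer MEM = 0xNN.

prologue: push r3 → mem[0x7f]=0x90, sp=0x7f
body[0] xor  r2, r3, r6 → r2=0x23
body[1] xor  r1, r1, r2 → r1=0x43
body[2] add  r3, r0, r6 → r3=0x80
body[3] mov  r2, #0x4f → r2=0x4f
body[4] add  r1, r5, r4 → r1=0xbc
body[5] xor  r5, r3, r3 → r5=0x00
body[6] sub  r1, r0, #14 → r1=0xbf
epilogue: pop r3=0x90, sp=0x80
prologue pushed ['r3'] at ['0x7f']

MEM = 0x90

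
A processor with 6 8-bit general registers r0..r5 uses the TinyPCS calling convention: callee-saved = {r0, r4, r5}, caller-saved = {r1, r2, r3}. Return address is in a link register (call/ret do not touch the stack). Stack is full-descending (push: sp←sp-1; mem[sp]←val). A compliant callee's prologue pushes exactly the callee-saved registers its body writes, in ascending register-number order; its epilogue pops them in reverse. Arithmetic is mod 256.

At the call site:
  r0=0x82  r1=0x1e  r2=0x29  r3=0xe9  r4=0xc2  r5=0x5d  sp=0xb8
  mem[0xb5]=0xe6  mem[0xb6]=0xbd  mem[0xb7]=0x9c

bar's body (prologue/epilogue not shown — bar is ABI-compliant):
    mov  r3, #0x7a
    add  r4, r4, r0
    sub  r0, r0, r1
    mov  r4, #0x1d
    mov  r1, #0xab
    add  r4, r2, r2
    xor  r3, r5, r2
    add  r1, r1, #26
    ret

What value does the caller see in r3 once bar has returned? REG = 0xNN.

prologue: push r0 → mem[0xb7]=0x82, sp=0xb7
prologue: push r4 → mem[0xb6]=0xc2, sp=0xb6
body[0] mov  r3, #0x7a → r3=0x7a
body[1] add  r4, r4, r0 → r4=0x44
body[2] sub  r0, r0, r1 → r0=0x64
body[3] mov  r4, #0x1d → r4=0x1d
body[4] mov  r1, #0xab → r1=0xab
body[5] add  r4, r2, r2 → r4=0x52
body[6] xor  r3, r5, r2 → r3=0x74
body[7] add  r1, r1, #26 → r1=0xc5
epilogue: pop r4=0xc2, sp=0xb7
epilogue: pop r0=0x82, sp=0xb8
r3 is caller-saved → body value

REG = 0x74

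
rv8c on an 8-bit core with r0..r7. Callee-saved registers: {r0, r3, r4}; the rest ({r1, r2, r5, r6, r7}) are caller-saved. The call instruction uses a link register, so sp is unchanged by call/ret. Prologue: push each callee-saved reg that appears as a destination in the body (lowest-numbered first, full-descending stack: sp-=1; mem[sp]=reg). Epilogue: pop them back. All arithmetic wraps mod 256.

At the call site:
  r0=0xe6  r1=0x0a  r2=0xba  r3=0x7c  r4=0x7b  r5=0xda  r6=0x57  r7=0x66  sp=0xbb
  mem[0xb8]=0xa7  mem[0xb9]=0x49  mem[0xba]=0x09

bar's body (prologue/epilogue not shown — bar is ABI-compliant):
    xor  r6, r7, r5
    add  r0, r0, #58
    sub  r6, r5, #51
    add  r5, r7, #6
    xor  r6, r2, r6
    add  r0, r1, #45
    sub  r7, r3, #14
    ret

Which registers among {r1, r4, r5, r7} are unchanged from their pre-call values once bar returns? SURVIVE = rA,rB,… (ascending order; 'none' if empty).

SURVIVE = r1,r4

prologue: push r0 -> mem[0xba]=0xe6, sp=0xba
body[0] xor  r6, r7, r5 -> r6=0xbc
body[1] add  r0, r0, #58 -> r0=0x20
body[2] sub  r6, r5, #51 -> r6=0xa7
body[3] add  r5, r7, #6 -> r5=0x6c
body[4] xor  r6, r2, r6 -> r6=0x1d
body[5] add  r0, r1, #45 -> r0=0x37
body[6] sub  r7, r3, #14 -> r7=0x6e
epilogue: pop r0=0xe6, sp=0xbb
r1: caller-saved, written=False
r4: callee-saved, written=False
r5: caller-saved, written=True
r7: caller-saved, written=True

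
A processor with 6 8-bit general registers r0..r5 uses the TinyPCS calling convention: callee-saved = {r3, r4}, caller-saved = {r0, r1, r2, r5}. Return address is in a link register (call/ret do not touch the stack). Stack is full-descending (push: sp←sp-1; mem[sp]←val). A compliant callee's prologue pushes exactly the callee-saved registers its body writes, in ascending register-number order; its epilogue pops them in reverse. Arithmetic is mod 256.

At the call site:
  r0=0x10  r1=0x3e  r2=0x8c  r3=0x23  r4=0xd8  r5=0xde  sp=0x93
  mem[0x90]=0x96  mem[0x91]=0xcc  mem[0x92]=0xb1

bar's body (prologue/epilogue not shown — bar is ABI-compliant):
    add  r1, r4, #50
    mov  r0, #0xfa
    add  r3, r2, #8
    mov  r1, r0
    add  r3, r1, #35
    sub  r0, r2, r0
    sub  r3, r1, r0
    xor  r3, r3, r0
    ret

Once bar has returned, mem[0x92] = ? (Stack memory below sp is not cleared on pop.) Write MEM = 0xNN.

prologue: push r3 → mem[0x92]=0x23, sp=0x92
body[0] add  r1, r4, #50 → r1=0x0a
body[1] mov  r0, #0xfa → r0=0xfa
body[2] add  r3, r2, #8 → r3=0x94
body[3] mov  r1, r0 → r1=0xfa
body[4] add  r3, r1, #35 → r3=0x1d
body[5] sub  r0, r2, r0 → r0=0x92
body[6] sub  r3, r1, r0 → r3=0x68
body[7] xor  r3, r3, r0 → r3=0xfa
epilogue: pop r3=0x23, sp=0x93
prologue pushed ['r3'] at ['0x92']

MEM = 0x23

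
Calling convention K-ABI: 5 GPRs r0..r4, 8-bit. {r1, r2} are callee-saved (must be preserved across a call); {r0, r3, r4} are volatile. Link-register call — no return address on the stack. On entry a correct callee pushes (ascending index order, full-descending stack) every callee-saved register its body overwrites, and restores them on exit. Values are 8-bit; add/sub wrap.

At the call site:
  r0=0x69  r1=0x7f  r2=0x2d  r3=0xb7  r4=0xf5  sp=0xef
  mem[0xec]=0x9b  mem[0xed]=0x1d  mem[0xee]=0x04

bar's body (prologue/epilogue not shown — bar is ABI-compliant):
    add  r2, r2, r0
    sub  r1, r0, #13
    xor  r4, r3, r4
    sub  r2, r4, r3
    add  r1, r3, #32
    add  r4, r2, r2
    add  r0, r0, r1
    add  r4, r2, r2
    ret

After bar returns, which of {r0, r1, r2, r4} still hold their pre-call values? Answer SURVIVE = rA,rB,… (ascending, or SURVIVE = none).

prologue: push r1 → mem[0xee]=0x7f, sp=0xee
prologue: push r2 → mem[0xed]=0x2d, sp=0xed
body[0] add  r2, r2, r0 → r2=0x96
body[1] sub  r1, r0, #13 → r1=0x5c
body[2] xor  r4, r3, r4 → r4=0x42
body[3] sub  r2, r4, r3 → r2=0x8b
body[4] add  r1, r3, #32 → r1=0xd7
body[5] add  r4, r2, r2 → r4=0x16
body[6] add  r0, r0, r1 → r0=0x40
body[7] add  r4, r2, r2 → r4=0x16
epilogue: pop r2=0x2d, sp=0xee
epilogue: pop r1=0x7f, sp=0xef
r0: caller-saved, written=True
r1: callee-saved, written=True
r2: callee-saved, written=True
r4: caller-saved, written=True

SURVIVE = r1,r2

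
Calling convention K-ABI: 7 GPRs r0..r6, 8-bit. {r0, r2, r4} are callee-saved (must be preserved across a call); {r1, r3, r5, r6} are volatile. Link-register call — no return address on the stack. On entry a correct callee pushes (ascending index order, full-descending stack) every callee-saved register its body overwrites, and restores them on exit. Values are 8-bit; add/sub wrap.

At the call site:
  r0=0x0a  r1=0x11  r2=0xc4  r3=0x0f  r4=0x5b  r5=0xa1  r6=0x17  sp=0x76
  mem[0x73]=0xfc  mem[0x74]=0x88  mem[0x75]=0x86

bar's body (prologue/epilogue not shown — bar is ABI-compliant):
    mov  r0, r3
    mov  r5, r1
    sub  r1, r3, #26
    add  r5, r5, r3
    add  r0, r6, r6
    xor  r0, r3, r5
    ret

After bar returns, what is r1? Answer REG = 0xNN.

REG = 0xf5

prologue: push r0 → mem[0x75]=0x0a, sp=0x75
body[0] mov  r0, r3 → r0=0x0f
body[1] mov  r5, r1 → r5=0x11
body[2] sub  r1, r3, #26 → r1=0xf5
body[3] add  r5, r5, r3 → r5=0x20
body[4] add  r0, r6, r6 → r0=0x2e
body[5] xor  r0, r3, r5 → r0=0x2f
epilogue: pop r0=0x0a, sp=0x76
r1 is caller-saved → body value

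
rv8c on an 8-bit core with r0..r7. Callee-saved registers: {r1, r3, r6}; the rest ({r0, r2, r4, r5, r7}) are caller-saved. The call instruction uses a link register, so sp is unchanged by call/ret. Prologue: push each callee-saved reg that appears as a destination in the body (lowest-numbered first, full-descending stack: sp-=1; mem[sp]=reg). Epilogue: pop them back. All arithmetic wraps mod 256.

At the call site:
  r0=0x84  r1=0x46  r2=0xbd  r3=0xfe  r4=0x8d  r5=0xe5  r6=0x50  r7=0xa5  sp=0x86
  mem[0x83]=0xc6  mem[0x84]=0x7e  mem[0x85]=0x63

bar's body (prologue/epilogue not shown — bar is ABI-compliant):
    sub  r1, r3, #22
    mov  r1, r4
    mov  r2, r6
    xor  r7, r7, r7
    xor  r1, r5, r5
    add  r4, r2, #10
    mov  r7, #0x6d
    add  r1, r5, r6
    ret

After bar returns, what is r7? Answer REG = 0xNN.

REG = 0x6d

prologue: push r1 → mem[0x85]=0x46, sp=0x85
body[0] sub  r1, r3, #22 → r1=0xe8
body[1] mov  r1, r4 → r1=0x8d
body[2] mov  r2, r6 → r2=0x50
body[3] xor  r7, r7, r7 → r7=0x00
body[4] xor  r1, r5, r5 → r1=0x00
body[5] add  r4, r2, #10 → r4=0x5a
body[6] mov  r7, #0x6d → r7=0x6d
body[7] add  r1, r5, r6 → r1=0x35
epilogue: pop r1=0x46, sp=0x86
r7 is caller-saved → body value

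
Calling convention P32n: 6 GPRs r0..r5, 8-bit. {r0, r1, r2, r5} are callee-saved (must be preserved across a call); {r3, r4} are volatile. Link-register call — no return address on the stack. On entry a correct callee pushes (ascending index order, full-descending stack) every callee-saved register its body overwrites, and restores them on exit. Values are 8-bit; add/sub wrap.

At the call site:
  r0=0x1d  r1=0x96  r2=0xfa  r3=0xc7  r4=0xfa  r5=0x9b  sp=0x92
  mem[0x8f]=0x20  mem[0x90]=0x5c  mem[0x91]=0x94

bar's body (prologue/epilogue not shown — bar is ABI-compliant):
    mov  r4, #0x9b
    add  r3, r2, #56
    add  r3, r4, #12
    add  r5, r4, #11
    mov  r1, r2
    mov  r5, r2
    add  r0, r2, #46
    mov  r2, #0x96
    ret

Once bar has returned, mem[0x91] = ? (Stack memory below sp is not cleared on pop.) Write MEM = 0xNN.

prologue: push r0 -> mem[0x91]=0x1d, sp=0x91
prologue: push r1 -> mem[0x90]=0x96, sp=0x90
prologue: push r2 -> mem[0x8f]=0xfa, sp=0x8f
prologue: push r5 -> mem[0x8e]=0x9b, sp=0x8e
body[0] mov  r4, #0x9b -> r4=0x9b
body[1] add  r3, r2, #56 -> r3=0x32
body[2] add  r3, r4, #12 -> r3=0xa7
body[3] add  r5, r4, #11 -> r5=0xa6
body[4] mov  r1, r2 -> r1=0xfa
body[5] mov  r5, r2 -> r5=0xfa
body[6] add  r0, r2, #46 -> r0=0x28
body[7] mov  r2, #0x96 -> r2=0x96
epilogue: pop r5=0x9b, sp=0x8f
epilogue: pop r2=0xfa, sp=0x90
epilogue: pop r1=0x96, sp=0x91
epilogue: pop r0=0x1d, sp=0x92
prologue pushed ['r0', 'r1', 'r2', 'r5'] at ['0x91', '0x90', '0x8f', '0x8e']

MEM = 0x1d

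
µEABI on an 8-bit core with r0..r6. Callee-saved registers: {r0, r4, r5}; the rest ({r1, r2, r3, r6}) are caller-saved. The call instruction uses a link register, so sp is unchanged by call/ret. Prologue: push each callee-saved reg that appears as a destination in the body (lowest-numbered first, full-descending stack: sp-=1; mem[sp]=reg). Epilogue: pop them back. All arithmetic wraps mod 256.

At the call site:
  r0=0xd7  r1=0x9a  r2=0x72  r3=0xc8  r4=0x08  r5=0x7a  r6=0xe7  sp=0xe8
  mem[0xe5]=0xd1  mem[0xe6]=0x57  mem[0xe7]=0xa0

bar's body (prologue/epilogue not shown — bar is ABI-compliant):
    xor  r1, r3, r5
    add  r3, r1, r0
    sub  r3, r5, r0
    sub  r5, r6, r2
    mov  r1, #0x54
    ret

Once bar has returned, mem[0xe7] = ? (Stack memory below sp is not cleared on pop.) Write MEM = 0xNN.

prologue: push r5 → mem[0xe7]=0x7a, sp=0xe7
body[0] xor  r1, r3, r5 → r1=0xb2
body[1] add  r3, r1, r0 → r3=0x89
body[2] sub  r3, r5, r0 → r3=0xa3
body[3] sub  r5, r6, r2 → r5=0x75
body[4] mov  r1, #0x54 → r1=0x54
epilogue: pop r5=0x7a, sp=0xe8
prologue pushed ['r5'] at ['0xe7']

MEM = 0x7a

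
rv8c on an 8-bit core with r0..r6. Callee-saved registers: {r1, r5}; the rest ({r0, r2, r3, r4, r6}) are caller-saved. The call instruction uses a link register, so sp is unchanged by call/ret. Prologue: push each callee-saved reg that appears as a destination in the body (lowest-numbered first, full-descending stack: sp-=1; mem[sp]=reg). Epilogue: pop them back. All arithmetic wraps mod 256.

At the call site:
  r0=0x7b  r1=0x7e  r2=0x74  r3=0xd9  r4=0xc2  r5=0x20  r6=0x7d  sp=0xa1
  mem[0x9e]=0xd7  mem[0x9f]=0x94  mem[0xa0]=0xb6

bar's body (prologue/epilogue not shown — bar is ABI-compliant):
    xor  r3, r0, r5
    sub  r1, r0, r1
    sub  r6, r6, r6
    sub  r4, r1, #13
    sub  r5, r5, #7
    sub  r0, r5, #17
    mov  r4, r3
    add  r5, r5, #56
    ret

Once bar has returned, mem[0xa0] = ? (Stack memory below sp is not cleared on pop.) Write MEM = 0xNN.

prologue: push r1 → mem[0xa0]=0x7e, sp=0xa0
prologue: push r5 → mem[0x9f]=0x20, sp=0x9f
body[0] xor  r3, r0, r5 → r3=0x5b
body[1] sub  r1, r0, r1 → r1=0xfd
body[2] sub  r6, r6, r6 → r6=0x00
body[3] sub  r4, r1, #13 → r4=0xf0
body[4] sub  r5, r5, #7 → r5=0x19
body[5] sub  r0, r5, #17 → r0=0x08
body[6] mov  r4, r3 → r4=0x5b
body[7] add  r5, r5, #56 → r5=0x51
epilogue: pop r5=0x20, sp=0xa0
epilogue: pop r1=0x7e, sp=0xa1
prologue pushed ['r1', 'r5'] at ['0xa0', '0x9f']

MEM = 0x7e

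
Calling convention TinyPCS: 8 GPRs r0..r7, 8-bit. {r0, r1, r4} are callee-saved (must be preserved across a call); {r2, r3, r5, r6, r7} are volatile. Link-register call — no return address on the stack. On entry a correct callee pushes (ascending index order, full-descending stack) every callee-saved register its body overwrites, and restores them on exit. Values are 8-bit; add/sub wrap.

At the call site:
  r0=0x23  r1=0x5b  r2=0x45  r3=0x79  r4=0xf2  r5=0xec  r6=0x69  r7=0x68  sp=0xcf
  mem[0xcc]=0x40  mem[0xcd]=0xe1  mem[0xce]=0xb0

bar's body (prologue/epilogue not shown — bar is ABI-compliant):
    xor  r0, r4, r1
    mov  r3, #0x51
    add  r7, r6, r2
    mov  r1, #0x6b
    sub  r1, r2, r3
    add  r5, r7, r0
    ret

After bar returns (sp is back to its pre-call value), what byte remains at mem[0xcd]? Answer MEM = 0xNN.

prologue: push r0 → mem[0xce]=0x23, sp=0xce
prologue: push r1 → mem[0xcd]=0x5b, sp=0xcd
body[0] xor  r0, r4, r1 → r0=0xa9
body[1] mov  r3, #0x51 → r3=0x51
body[2] add  r7, r6, r2 → r7=0xae
body[3] mov  r1, #0x6b → r1=0x6b
body[4] sub  r1, r2, r3 → r1=0xf4
body[5] add  r5, r7, r0 → r5=0x57
epilogue: pop r1=0x5b, sp=0xce
epilogue: pop r0=0x23, sp=0xcf
prologue pushed ['r0', 'r1'] at ['0xce', '0xcd']

MEM = 0x5b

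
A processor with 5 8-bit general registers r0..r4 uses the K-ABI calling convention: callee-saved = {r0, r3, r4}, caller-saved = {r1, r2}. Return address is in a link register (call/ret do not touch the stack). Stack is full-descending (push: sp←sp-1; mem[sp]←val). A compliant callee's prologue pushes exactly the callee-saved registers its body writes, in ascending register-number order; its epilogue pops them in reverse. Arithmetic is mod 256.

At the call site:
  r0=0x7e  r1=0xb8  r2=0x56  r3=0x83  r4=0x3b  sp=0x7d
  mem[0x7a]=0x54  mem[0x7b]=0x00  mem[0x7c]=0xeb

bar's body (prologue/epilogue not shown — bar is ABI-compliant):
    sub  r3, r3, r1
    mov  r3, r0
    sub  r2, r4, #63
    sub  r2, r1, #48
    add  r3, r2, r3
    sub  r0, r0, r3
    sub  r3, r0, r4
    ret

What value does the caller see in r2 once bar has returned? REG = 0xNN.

prologue: push r0 → mem[0x7c]=0x7e, sp=0x7c
prologue: push r3 → mem[0x7b]=0x83, sp=0x7b
body[0] sub  r3, r3, r1 → r3=0xcb
body[1] mov  r3, r0 → r3=0x7e
body[2] sub  r2, r4, #63 → r2=0xfc
body[3] sub  r2, r1, #48 → r2=0x88
body[4] add  r3, r2, r3 → r3=0x06
body[5] sub  r0, r0, r3 → r0=0x78
body[6] sub  r3, r0, r4 → r3=0x3d
epilogue: pop r3=0x83, sp=0x7c
epilogue: pop r0=0x7e, sp=0x7d
r2 is caller-saved → body value

REG = 0x88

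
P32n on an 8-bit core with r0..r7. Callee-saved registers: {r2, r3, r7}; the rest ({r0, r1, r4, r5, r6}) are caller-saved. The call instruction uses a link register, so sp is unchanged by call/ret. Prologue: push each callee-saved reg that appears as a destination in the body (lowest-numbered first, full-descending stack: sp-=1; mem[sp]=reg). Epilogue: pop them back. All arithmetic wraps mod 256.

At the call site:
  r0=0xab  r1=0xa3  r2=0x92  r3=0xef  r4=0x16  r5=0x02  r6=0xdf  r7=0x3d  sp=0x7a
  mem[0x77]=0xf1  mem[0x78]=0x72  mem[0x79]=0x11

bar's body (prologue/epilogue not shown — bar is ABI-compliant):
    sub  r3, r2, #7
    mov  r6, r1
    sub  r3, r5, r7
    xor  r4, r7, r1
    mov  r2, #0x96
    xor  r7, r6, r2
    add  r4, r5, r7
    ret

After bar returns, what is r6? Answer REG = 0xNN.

REG = 0xa3

prologue: push r2 → mem[0x79]=0x92, sp=0x79
prologue: push r3 → mem[0x78]=0xef, sp=0x78
prologue: push r7 → mem[0x77]=0x3d, sp=0x77
body[0] sub  r3, r2, #7 → r3=0x8b
body[1] mov  r6, r1 → r6=0xa3
body[2] sub  r3, r5, r7 → r3=0xc5
body[3] xor  r4, r7, r1 → r4=0x9e
body[4] mov  r2, #0x96 → r2=0x96
body[5] xor  r7, r6, r2 → r7=0x35
body[6] add  r4, r5, r7 → r4=0x37
epilogue: pop r7=0x3d, sp=0x78
epilogue: pop r3=0xef, sp=0x79
epilogue: pop r2=0x92, sp=0x7a
r6 is caller-saved → body value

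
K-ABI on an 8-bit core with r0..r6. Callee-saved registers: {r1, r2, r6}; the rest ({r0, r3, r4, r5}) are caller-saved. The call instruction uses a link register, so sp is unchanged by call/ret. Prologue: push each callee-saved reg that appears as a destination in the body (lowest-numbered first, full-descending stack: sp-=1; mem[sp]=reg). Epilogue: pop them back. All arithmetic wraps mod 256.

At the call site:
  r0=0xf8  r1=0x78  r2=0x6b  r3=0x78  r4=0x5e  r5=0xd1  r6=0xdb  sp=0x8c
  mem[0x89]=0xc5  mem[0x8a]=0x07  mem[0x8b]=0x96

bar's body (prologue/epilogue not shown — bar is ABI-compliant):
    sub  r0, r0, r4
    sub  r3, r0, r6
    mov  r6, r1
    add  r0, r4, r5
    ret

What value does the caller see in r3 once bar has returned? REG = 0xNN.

prologue: push r6 -> mem[0x8b]=0xdb, sp=0x8b
body[0] sub  r0, r0, r4 -> r0=0x9a
body[1] sub  r3, r0, r6 -> r3=0xbf
body[2] mov  r6, r1 -> r6=0x78
body[3] add  r0, r4, r5 -> r0=0x2f
epilogue: pop r6=0xdb, sp=0x8c
r3 is caller-saved -> body value

REG = 0xbf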